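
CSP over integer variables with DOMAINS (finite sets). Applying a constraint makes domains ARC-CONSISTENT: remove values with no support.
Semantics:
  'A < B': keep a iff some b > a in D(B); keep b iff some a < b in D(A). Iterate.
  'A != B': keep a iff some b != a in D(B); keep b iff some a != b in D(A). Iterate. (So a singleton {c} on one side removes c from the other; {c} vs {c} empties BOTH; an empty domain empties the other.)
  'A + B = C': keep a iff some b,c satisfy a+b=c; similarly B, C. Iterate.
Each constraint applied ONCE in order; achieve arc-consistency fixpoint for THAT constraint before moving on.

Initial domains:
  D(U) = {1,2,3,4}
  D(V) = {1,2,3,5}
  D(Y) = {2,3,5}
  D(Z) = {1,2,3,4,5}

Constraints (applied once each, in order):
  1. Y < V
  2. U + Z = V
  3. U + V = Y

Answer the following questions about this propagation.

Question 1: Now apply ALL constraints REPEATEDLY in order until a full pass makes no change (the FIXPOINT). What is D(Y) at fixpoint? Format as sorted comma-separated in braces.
pass 0 (initial): D(Y)={2,3,5}
pass 1: U {1,2,3,4}->{}; V {1,2,3,5}->{}; Y {2,3,5}->{}; Z {1,2,3,4,5}->{1,2,3,4}
pass 2: Z {1,2,3,4}->{}
pass 3: no change
Fixpoint after 3 passes: D(Y) = {}

Answer: {}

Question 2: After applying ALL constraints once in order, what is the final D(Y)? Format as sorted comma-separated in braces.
Answer: {}

Derivation:
Constraint 1 (Y < V) on D(Y)={2,3,5} D(V)={1,2,3,5}: Y {2,3,5}->{2,3}; V {1,2,3,5}->{3,5}
Constraint 2 (U + Z = V) on D(U)={1,2,3,4} D(Z)={1,2,3,4,5} D(V)={3,5}: Z {1,2,3,4,5}->{1,2,3,4}
Constraint 3 (U + V = Y) on D(U)={1,2,3,4} D(V)={3,5} D(Y)={2,3}: U {1,2,3,4}->{}; V {3,5}->{}; Y {2,3}->{}
So after all 3 constraints: D(Y) = {}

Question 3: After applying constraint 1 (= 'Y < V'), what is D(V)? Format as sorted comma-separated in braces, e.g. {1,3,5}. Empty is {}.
Answer: {3,5}

Derivation:
Constraint 1 (Y < V) on D(Y)={2,3,5} D(V)={1,2,3,5}: Y {2,3,5}->{2,3}; V {1,2,3,5}->{3,5}
So after constraint 1: D(V) = {3,5}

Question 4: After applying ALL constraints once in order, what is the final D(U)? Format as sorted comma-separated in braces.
Constraint 1 (Y < V) on D(Y)={2,3,5} D(V)={1,2,3,5}: Y {2,3,5}->{2,3}; V {1,2,3,5}->{3,5}
Constraint 2 (U + Z = V) on D(U)={1,2,3,4} D(Z)={1,2,3,4,5} D(V)={3,5}: Z {1,2,3,4,5}->{1,2,3,4}
Constraint 3 (U + V = Y) on D(U)={1,2,3,4} D(V)={3,5} D(Y)={2,3}: U {1,2,3,4}->{}; V {3,5}->{}; Y {2,3}->{}
So after all 3 constraints: D(U) = {}

Answer: {}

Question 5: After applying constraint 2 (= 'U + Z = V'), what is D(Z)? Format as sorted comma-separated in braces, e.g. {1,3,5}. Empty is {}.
Constraint 1 (Y < V) on D(Y)={2,3,5} D(V)={1,2,3,5}: Y {2,3,5}->{2,3}; V {1,2,3,5}->{3,5}
Constraint 2 (U + Z = V) on D(U)={1,2,3,4} D(Z)={1,2,3,4,5} D(V)={3,5}: Z {1,2,3,4,5}->{1,2,3,4}
So after constraint 2: D(Z) = {1,2,3,4}

Answer: {1,2,3,4}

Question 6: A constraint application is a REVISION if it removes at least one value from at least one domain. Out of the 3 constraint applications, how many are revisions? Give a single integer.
Answer: 3

Derivation:
Constraint 1 (Y < V) on D(Y)={2,3,5} D(V)={1,2,3,5}: Y {2,3,5}->{2,3}; V {1,2,3,5}->{3,5} => REVISION
Constraint 2 (U + Z = V) on D(U)={1,2,3,4} D(Z)={1,2,3,4,5} D(V)={3,5}: Z {1,2,3,4,5}->{1,2,3,4} => REVISION
Constraint 3 (U + V = Y) on D(U)={1,2,3,4} D(V)={3,5} D(Y)={2,3}: U {1,2,3,4}->{}; V {3,5}->{}; Y {2,3}->{} => REVISION
Total revisions = 3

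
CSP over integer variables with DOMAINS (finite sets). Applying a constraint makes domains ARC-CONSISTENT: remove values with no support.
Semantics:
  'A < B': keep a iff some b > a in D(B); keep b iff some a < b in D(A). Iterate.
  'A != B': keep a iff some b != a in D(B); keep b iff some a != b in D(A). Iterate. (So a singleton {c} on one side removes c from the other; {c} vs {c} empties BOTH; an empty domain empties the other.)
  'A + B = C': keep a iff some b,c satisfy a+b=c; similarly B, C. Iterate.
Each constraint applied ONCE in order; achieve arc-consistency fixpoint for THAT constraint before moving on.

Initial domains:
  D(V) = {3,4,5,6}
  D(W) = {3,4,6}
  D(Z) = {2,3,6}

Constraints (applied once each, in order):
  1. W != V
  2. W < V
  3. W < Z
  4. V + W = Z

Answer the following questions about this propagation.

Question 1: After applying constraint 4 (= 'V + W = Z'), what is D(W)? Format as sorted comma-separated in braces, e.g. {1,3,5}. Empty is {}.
Constraint 1 (W != V) on D(W)={3,4,6} D(V)={3,4,5,6}: no change
Constraint 2 (W < V) on D(W)={3,4,6} D(V)={3,4,5,6}: W {3,4,6}->{3,4}; V {3,4,5,6}->{4,5,6}
Constraint 3 (W < Z) on D(W)={3,4} D(Z)={2,3,6}: Z {2,3,6}->{6}
Constraint 4 (V + W = Z) on D(V)={4,5,6} D(W)={3,4} D(Z)={6}: V {4,5,6}->{}; W {3,4}->{}; Z {6}->{}
So after constraint 4: D(W) = {}

Answer: {}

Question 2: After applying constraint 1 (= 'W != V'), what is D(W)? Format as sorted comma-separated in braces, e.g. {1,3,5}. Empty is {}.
Constraint 1 (W != V) on D(W)={3,4,6} D(V)={3,4,5,6}: no change
So after constraint 1: D(W) = {3,4,6}

Answer: {3,4,6}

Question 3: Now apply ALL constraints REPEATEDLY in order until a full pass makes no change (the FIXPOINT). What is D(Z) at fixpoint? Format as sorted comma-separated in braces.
pass 0 (initial): D(Z)={2,3,6}
pass 1: V {3,4,5,6}->{}; W {3,4,6}->{}; Z {2,3,6}->{}
pass 2: no change
Fixpoint after 2 passes: D(Z) = {}

Answer: {}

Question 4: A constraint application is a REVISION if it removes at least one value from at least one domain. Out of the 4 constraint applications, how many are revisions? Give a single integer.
Constraint 1 (W != V) on D(W)={3,4,6} D(V)={3,4,5,6}: no change => not a revision
Constraint 2 (W < V) on D(W)={3,4,6} D(V)={3,4,5,6}: W {3,4,6}->{3,4}; V {3,4,5,6}->{4,5,6} => REVISION
Constraint 3 (W < Z) on D(W)={3,4} D(Z)={2,3,6}: Z {2,3,6}->{6} => REVISION
Constraint 4 (V + W = Z) on D(V)={4,5,6} D(W)={3,4} D(Z)={6}: V {4,5,6}->{}; W {3,4}->{}; Z {6}->{} => REVISION
Total revisions = 3

Answer: 3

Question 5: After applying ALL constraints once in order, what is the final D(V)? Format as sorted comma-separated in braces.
Answer: {}

Derivation:
Constraint 1 (W != V) on D(W)={3,4,6} D(V)={3,4,5,6}: no change
Constraint 2 (W < V) on D(W)={3,4,6} D(V)={3,4,5,6}: W {3,4,6}->{3,4}; V {3,4,5,6}->{4,5,6}
Constraint 3 (W < Z) on D(W)={3,4} D(Z)={2,3,6}: Z {2,3,6}->{6}
Constraint 4 (V + W = Z) on D(V)={4,5,6} D(W)={3,4} D(Z)={6}: V {4,5,6}->{}; W {3,4}->{}; Z {6}->{}
So after all 4 constraints: D(V) = {}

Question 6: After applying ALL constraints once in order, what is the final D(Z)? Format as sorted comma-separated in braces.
Answer: {}

Derivation:
Constraint 1 (W != V) on D(W)={3,4,6} D(V)={3,4,5,6}: no change
Constraint 2 (W < V) on D(W)={3,4,6} D(V)={3,4,5,6}: W {3,4,6}->{3,4}; V {3,4,5,6}->{4,5,6}
Constraint 3 (W < Z) on D(W)={3,4} D(Z)={2,3,6}: Z {2,3,6}->{6}
Constraint 4 (V + W = Z) on D(V)={4,5,6} D(W)={3,4} D(Z)={6}: V {4,5,6}->{}; W {3,4}->{}; Z {6}->{}
So after all 4 constraints: D(Z) = {}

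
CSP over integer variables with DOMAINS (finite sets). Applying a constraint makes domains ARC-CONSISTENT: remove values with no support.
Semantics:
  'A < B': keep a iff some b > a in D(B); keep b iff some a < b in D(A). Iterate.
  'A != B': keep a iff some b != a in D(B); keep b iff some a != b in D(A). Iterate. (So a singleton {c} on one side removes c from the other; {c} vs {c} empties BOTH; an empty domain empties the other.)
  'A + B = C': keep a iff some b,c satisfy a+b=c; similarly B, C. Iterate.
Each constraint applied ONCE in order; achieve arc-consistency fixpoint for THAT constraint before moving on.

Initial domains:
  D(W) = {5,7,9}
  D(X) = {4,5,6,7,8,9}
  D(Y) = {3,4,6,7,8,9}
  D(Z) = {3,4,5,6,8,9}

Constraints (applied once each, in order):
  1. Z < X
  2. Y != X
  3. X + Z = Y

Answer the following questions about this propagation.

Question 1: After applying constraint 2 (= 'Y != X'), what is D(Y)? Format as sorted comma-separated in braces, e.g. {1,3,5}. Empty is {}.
Constraint 1 (Z < X) on D(Z)={3,4,5,6,8,9} D(X)={4,5,6,7,8,9}: Z {3,4,5,6,8,9}->{3,4,5,6,8}
Constraint 2 (Y != X) on D(Y)={3,4,6,7,8,9} D(X)={4,5,6,7,8,9}: no change
So after constraint 2: D(Y) = {3,4,6,7,8,9}

Answer: {3,4,6,7,8,9}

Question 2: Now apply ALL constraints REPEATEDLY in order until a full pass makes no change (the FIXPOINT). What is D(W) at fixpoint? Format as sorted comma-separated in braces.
pass 0 (initial): D(W)={5,7,9}
pass 1: X {4,5,6,7,8,9}->{4,5,6}; Y {3,4,6,7,8,9}->{7,8,9}; Z {3,4,5,6,8,9}->{3,4,5}
pass 2: no change
Fixpoint after 2 passes: D(W) = {5,7,9}

Answer: {5,7,9}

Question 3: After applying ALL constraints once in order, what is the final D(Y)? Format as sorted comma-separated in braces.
Constraint 1 (Z < X) on D(Z)={3,4,5,6,8,9} D(X)={4,5,6,7,8,9}: Z {3,4,5,6,8,9}->{3,4,5,6,8}
Constraint 2 (Y != X) on D(Y)={3,4,6,7,8,9} D(X)={4,5,6,7,8,9}: no change
Constraint 3 (X + Z = Y) on D(X)={4,5,6,7,8,9} D(Z)={3,4,5,6,8} D(Y)={3,4,6,7,8,9}: X {4,5,6,7,8,9}->{4,5,6}; Z {3,4,5,6,8}->{3,4,5}; Y {3,4,6,7,8,9}->{7,8,9}
So after all 3 constraints: D(Y) = {7,8,9}

Answer: {7,8,9}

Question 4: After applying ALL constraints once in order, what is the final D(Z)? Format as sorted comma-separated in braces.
Constraint 1 (Z < X) on D(Z)={3,4,5,6,8,9} D(X)={4,5,6,7,8,9}: Z {3,4,5,6,8,9}->{3,4,5,6,8}
Constraint 2 (Y != X) on D(Y)={3,4,6,7,8,9} D(X)={4,5,6,7,8,9}: no change
Constraint 3 (X + Z = Y) on D(X)={4,5,6,7,8,9} D(Z)={3,4,5,6,8} D(Y)={3,4,6,7,8,9}: X {4,5,6,7,8,9}->{4,5,6}; Z {3,4,5,6,8}->{3,4,5}; Y {3,4,6,7,8,9}->{7,8,9}
So after all 3 constraints: D(Z) = {3,4,5}

Answer: {3,4,5}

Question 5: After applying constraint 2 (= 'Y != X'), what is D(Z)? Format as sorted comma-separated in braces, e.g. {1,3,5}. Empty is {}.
Answer: {3,4,5,6,8}

Derivation:
Constraint 1 (Z < X) on D(Z)={3,4,5,6,8,9} D(X)={4,5,6,7,8,9}: Z {3,4,5,6,8,9}->{3,4,5,6,8}
Constraint 2 (Y != X) on D(Y)={3,4,6,7,8,9} D(X)={4,5,6,7,8,9}: no change
So after constraint 2: D(Z) = {3,4,5,6,8}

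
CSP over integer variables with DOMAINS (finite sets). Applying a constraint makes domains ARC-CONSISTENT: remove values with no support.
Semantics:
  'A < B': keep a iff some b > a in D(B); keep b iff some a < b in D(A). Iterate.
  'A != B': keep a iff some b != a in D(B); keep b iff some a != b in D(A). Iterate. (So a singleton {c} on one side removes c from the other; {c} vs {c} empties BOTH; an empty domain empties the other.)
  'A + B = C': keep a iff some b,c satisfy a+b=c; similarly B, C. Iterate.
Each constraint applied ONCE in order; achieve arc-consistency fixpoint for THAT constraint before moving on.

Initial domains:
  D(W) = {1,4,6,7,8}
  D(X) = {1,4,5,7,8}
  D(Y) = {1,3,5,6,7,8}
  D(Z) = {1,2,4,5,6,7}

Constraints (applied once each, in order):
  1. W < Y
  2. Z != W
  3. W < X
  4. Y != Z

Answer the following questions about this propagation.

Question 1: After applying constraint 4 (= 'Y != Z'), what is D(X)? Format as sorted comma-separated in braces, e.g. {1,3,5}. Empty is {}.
Answer: {4,5,7,8}

Derivation:
Constraint 1 (W < Y) on D(W)={1,4,6,7,8} D(Y)={1,3,5,6,7,8}: W {1,4,6,7,8}->{1,4,6,7}; Y {1,3,5,6,7,8}->{3,5,6,7,8}
Constraint 2 (Z != W) on D(Z)={1,2,4,5,6,7} D(W)={1,4,6,7}: no change
Constraint 3 (W < X) on D(W)={1,4,6,7} D(X)={1,4,5,7,8}: X {1,4,5,7,8}->{4,5,7,8}
Constraint 4 (Y != Z) on D(Y)={3,5,6,7,8} D(Z)={1,2,4,5,6,7}: no change
So after constraint 4: D(X) = {4,5,7,8}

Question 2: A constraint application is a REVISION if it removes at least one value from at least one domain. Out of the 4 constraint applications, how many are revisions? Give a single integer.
Answer: 2

Derivation:
Constraint 1 (W < Y) on D(W)={1,4,6,7,8} D(Y)={1,3,5,6,7,8}: W {1,4,6,7,8}->{1,4,6,7}; Y {1,3,5,6,7,8}->{3,5,6,7,8} => REVISION
Constraint 2 (Z != W) on D(Z)={1,2,4,5,6,7} D(W)={1,4,6,7}: no change => not a revision
Constraint 3 (W < X) on D(W)={1,4,6,7} D(X)={1,4,5,7,8}: X {1,4,5,7,8}->{4,5,7,8} => REVISION
Constraint 4 (Y != Z) on D(Y)={3,5,6,7,8} D(Z)={1,2,4,5,6,7}: no change => not a revision
Total revisions = 2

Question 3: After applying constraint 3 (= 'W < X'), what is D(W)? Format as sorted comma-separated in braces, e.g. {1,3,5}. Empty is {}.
Answer: {1,4,6,7}

Derivation:
Constraint 1 (W < Y) on D(W)={1,4,6,7,8} D(Y)={1,3,5,6,7,8}: W {1,4,6,7,8}->{1,4,6,7}; Y {1,3,5,6,7,8}->{3,5,6,7,8}
Constraint 2 (Z != W) on D(Z)={1,2,4,5,6,7} D(W)={1,4,6,7}: no change
Constraint 3 (W < X) on D(W)={1,4,6,7} D(X)={1,4,5,7,8}: X {1,4,5,7,8}->{4,5,7,8}
So after constraint 3: D(W) = {1,4,6,7}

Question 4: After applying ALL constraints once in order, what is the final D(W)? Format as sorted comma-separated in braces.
Answer: {1,4,6,7}

Derivation:
Constraint 1 (W < Y) on D(W)={1,4,6,7,8} D(Y)={1,3,5,6,7,8}: W {1,4,6,7,8}->{1,4,6,7}; Y {1,3,5,6,7,8}->{3,5,6,7,8}
Constraint 2 (Z != W) on D(Z)={1,2,4,5,6,7} D(W)={1,4,6,7}: no change
Constraint 3 (W < X) on D(W)={1,4,6,7} D(X)={1,4,5,7,8}: X {1,4,5,7,8}->{4,5,7,8}
Constraint 4 (Y != Z) on D(Y)={3,5,6,7,8} D(Z)={1,2,4,5,6,7}: no change
So after all 4 constraints: D(W) = {1,4,6,7}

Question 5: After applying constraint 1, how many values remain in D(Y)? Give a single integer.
Constraint 1 (W < Y) on D(W)={1,4,6,7,8} D(Y)={1,3,5,6,7,8}: W {1,4,6,7,8}->{1,4,6,7}; Y {1,3,5,6,7,8}->{3,5,6,7,8}
So after constraint 1: D(Y)={3,5,6,7,8}, size = 5

Answer: 5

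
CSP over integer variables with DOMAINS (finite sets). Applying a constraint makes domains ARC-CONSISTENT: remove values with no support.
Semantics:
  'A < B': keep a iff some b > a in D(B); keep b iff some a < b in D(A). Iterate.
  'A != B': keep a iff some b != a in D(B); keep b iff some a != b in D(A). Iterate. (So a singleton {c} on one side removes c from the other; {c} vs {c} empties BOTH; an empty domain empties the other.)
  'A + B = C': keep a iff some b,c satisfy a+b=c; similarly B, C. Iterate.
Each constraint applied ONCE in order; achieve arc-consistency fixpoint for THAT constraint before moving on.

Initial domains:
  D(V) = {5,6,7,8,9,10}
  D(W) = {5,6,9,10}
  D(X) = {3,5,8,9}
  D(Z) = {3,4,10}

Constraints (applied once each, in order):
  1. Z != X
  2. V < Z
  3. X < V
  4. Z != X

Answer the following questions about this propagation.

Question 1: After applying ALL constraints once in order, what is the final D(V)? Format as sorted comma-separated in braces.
Answer: {5,6,7,8,9}

Derivation:
Constraint 1 (Z != X) on D(Z)={3,4,10} D(X)={3,5,8,9}: no change
Constraint 2 (V < Z) on D(V)={5,6,7,8,9,10} D(Z)={3,4,10}: V {5,6,7,8,9,10}->{5,6,7,8,9}; Z {3,4,10}->{10}
Constraint 3 (X < V) on D(X)={3,5,8,9} D(V)={5,6,7,8,9}: X {3,5,8,9}->{3,5,8}
Constraint 4 (Z != X) on D(Z)={10} D(X)={3,5,8}: no change
So after all 4 constraints: D(V) = {5,6,7,8,9}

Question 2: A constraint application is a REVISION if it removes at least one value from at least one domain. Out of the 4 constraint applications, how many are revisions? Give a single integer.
Constraint 1 (Z != X) on D(Z)={3,4,10} D(X)={3,5,8,9}: no change => not a revision
Constraint 2 (V < Z) on D(V)={5,6,7,8,9,10} D(Z)={3,4,10}: V {5,6,7,8,9,10}->{5,6,7,8,9}; Z {3,4,10}->{10} => REVISION
Constraint 3 (X < V) on D(X)={3,5,8,9} D(V)={5,6,7,8,9}: X {3,5,8,9}->{3,5,8} => REVISION
Constraint 4 (Z != X) on D(Z)={10} D(X)={3,5,8}: no change => not a revision
Total revisions = 2

Answer: 2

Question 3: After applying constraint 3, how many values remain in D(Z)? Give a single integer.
Answer: 1

Derivation:
Constraint 1 (Z != X) on D(Z)={3,4,10} D(X)={3,5,8,9}: no change
Constraint 2 (V < Z) on D(V)={5,6,7,8,9,10} D(Z)={3,4,10}: V {5,6,7,8,9,10}->{5,6,7,8,9}; Z {3,4,10}->{10}
Constraint 3 (X < V) on D(X)={3,5,8,9} D(V)={5,6,7,8,9}: X {3,5,8,9}->{3,5,8}
So after constraint 3: D(Z)={10}, size = 1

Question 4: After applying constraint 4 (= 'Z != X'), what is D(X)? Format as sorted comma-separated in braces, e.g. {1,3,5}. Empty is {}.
Answer: {3,5,8}

Derivation:
Constraint 1 (Z != X) on D(Z)={3,4,10} D(X)={3,5,8,9}: no change
Constraint 2 (V < Z) on D(V)={5,6,7,8,9,10} D(Z)={3,4,10}: V {5,6,7,8,9,10}->{5,6,7,8,9}; Z {3,4,10}->{10}
Constraint 3 (X < V) on D(X)={3,5,8,9} D(V)={5,6,7,8,9}: X {3,5,8,9}->{3,5,8}
Constraint 4 (Z != X) on D(Z)={10} D(X)={3,5,8}: no change
So after constraint 4: D(X) = {3,5,8}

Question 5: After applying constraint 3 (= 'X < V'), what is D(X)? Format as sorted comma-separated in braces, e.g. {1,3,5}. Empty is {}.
Constraint 1 (Z != X) on D(Z)={3,4,10} D(X)={3,5,8,9}: no change
Constraint 2 (V < Z) on D(V)={5,6,7,8,9,10} D(Z)={3,4,10}: V {5,6,7,8,9,10}->{5,6,7,8,9}; Z {3,4,10}->{10}
Constraint 3 (X < V) on D(X)={3,5,8,9} D(V)={5,6,7,8,9}: X {3,5,8,9}->{3,5,8}
So after constraint 3: D(X) = {3,5,8}

Answer: {3,5,8}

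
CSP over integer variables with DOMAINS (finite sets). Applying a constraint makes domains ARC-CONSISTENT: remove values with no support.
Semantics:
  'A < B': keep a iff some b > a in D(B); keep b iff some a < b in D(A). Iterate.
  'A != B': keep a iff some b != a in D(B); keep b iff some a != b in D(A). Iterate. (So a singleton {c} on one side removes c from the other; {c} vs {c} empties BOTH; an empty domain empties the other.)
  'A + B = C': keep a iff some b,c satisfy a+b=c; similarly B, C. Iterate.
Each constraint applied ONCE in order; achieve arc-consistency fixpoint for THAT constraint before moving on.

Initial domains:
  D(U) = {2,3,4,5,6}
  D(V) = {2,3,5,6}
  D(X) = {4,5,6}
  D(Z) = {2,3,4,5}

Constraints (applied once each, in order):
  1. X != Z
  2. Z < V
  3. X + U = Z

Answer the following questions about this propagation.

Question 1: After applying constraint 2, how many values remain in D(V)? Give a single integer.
Answer: 3

Derivation:
Constraint 1 (X != Z) on D(X)={4,5,6} D(Z)={2,3,4,5}: no change
Constraint 2 (Z < V) on D(Z)={2,3,4,5} D(V)={2,3,5,6}: V {2,3,5,6}->{3,5,6}
So after constraint 2: D(V)={3,5,6}, size = 3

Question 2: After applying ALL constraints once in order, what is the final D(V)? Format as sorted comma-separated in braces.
Answer: {3,5,6}

Derivation:
Constraint 1 (X != Z) on D(X)={4,5,6} D(Z)={2,3,4,5}: no change
Constraint 2 (Z < V) on D(Z)={2,3,4,5} D(V)={2,3,5,6}: V {2,3,5,6}->{3,5,6}
Constraint 3 (X + U = Z) on D(X)={4,5,6} D(U)={2,3,4,5,6} D(Z)={2,3,4,5}: X {4,5,6}->{}; U {2,3,4,5,6}->{}; Z {2,3,4,5}->{}
So after all 3 constraints: D(V) = {3,5,6}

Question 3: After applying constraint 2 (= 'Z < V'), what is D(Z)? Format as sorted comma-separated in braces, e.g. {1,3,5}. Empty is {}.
Constraint 1 (X != Z) on D(X)={4,5,6} D(Z)={2,3,4,5}: no change
Constraint 2 (Z < V) on D(Z)={2,3,4,5} D(V)={2,3,5,6}: V {2,3,5,6}->{3,5,6}
So after constraint 2: D(Z) = {2,3,4,5}

Answer: {2,3,4,5}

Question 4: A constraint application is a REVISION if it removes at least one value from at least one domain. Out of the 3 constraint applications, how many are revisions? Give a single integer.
Answer: 2

Derivation:
Constraint 1 (X != Z) on D(X)={4,5,6} D(Z)={2,3,4,5}: no change => not a revision
Constraint 2 (Z < V) on D(Z)={2,3,4,5} D(V)={2,3,5,6}: V {2,3,5,6}->{3,5,6} => REVISION
Constraint 3 (X + U = Z) on D(X)={4,5,6} D(U)={2,3,4,5,6} D(Z)={2,3,4,5}: X {4,5,6}->{}; U {2,3,4,5,6}->{}; Z {2,3,4,5}->{} => REVISION
Total revisions = 2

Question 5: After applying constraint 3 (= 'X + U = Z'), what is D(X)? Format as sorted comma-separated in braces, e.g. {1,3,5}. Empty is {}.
Constraint 1 (X != Z) on D(X)={4,5,6} D(Z)={2,3,4,5}: no change
Constraint 2 (Z < V) on D(Z)={2,3,4,5} D(V)={2,3,5,6}: V {2,3,5,6}->{3,5,6}
Constraint 3 (X + U = Z) on D(X)={4,5,6} D(U)={2,3,4,5,6} D(Z)={2,3,4,5}: X {4,5,6}->{}; U {2,3,4,5,6}->{}; Z {2,3,4,5}->{}
So after constraint 3: D(X) = {}

Answer: {}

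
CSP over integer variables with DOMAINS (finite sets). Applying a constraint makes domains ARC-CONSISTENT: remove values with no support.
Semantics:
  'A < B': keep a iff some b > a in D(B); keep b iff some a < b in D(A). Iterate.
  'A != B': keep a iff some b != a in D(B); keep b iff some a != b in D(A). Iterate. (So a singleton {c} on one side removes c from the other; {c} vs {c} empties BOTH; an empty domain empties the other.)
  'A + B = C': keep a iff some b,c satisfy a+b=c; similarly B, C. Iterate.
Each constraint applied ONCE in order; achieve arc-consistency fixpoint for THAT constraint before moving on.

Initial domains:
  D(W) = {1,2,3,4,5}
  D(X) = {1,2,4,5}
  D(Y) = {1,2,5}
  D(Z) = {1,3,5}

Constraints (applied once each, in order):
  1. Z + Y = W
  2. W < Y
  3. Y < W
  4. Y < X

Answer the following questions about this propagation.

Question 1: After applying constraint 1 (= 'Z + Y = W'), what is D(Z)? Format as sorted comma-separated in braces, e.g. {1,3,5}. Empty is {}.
Constraint 1 (Z + Y = W) on D(Z)={1,3,5} D(Y)={1,2,5} D(W)={1,2,3,4,5}: Z {1,3,5}->{1,3}; Y {1,2,5}->{1,2}; W {1,2,3,4,5}->{2,3,4,5}
So after constraint 1: D(Z) = {1,3}

Answer: {1,3}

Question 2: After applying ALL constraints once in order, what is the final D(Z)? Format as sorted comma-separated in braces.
Constraint 1 (Z + Y = W) on D(Z)={1,3,5} D(Y)={1,2,5} D(W)={1,2,3,4,5}: Z {1,3,5}->{1,3}; Y {1,2,5}->{1,2}; W {1,2,3,4,5}->{2,3,4,5}
Constraint 2 (W < Y) on D(W)={2,3,4,5} D(Y)={1,2}: W {2,3,4,5}->{}; Y {1,2}->{}
Constraint 3 (Y < W) on D(Y)={} D(W)={}: no change
Constraint 4 (Y < X) on D(Y)={} D(X)={1,2,4,5}: X {1,2,4,5}->{}
So after all 4 constraints: D(Z) = {1,3}

Answer: {1,3}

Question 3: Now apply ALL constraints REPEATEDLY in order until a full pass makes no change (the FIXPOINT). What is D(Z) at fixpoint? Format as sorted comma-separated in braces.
pass 0 (initial): D(Z)={1,3,5}
pass 1: W {1,2,3,4,5}->{}; X {1,2,4,5}->{}; Y {1,2,5}->{}; Z {1,3,5}->{1,3}
pass 2: Z {1,3}->{}
pass 3: no change
Fixpoint after 3 passes: D(Z) = {}

Answer: {}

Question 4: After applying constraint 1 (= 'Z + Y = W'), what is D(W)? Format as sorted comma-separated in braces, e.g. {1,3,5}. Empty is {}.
Constraint 1 (Z + Y = W) on D(Z)={1,3,5} D(Y)={1,2,5} D(W)={1,2,3,4,5}: Z {1,3,5}->{1,3}; Y {1,2,5}->{1,2}; W {1,2,3,4,5}->{2,3,4,5}
So after constraint 1: D(W) = {2,3,4,5}

Answer: {2,3,4,5}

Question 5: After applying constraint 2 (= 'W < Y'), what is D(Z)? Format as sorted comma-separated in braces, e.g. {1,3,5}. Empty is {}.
Answer: {1,3}

Derivation:
Constraint 1 (Z + Y = W) on D(Z)={1,3,5} D(Y)={1,2,5} D(W)={1,2,3,4,5}: Z {1,3,5}->{1,3}; Y {1,2,5}->{1,2}; W {1,2,3,4,5}->{2,3,4,5}
Constraint 2 (W < Y) on D(W)={2,3,4,5} D(Y)={1,2}: W {2,3,4,5}->{}; Y {1,2}->{}
So after constraint 2: D(Z) = {1,3}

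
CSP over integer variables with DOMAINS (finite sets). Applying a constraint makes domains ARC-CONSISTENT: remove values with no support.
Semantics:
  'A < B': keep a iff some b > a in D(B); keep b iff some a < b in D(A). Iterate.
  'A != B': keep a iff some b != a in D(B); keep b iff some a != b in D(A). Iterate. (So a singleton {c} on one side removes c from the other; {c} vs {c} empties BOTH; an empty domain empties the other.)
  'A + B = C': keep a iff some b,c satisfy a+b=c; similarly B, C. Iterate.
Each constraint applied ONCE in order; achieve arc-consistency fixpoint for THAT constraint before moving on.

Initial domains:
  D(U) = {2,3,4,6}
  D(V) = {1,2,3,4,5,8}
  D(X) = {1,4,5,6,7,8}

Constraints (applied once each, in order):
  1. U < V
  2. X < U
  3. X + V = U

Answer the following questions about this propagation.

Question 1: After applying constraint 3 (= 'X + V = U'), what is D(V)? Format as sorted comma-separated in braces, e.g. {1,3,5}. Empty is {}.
Constraint 1 (U < V) on D(U)={2,3,4,6} D(V)={1,2,3,4,5,8}: V {1,2,3,4,5,8}->{3,4,5,8}
Constraint 2 (X < U) on D(X)={1,4,5,6,7,8} D(U)={2,3,4,6}: X {1,4,5,6,7,8}->{1,4,5}
Constraint 3 (X + V = U) on D(X)={1,4,5} D(V)={3,4,5,8} D(U)={2,3,4,6}: X {1,4,5}->{1}; V {3,4,5,8}->{3,5}; U {2,3,4,6}->{4,6}
So after constraint 3: D(V) = {3,5}

Answer: {3,5}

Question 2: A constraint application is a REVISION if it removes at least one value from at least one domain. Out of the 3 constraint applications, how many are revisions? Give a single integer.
Answer: 3

Derivation:
Constraint 1 (U < V) on D(U)={2,3,4,6} D(V)={1,2,3,4,5,8}: V {1,2,3,4,5,8}->{3,4,5,8} => REVISION
Constraint 2 (X < U) on D(X)={1,4,5,6,7,8} D(U)={2,3,4,6}: X {1,4,5,6,7,8}->{1,4,5} => REVISION
Constraint 3 (X + V = U) on D(X)={1,4,5} D(V)={3,4,5,8} D(U)={2,3,4,6}: X {1,4,5}->{1}; V {3,4,5,8}->{3,5}; U {2,3,4,6}->{4,6} => REVISION
Total revisions = 3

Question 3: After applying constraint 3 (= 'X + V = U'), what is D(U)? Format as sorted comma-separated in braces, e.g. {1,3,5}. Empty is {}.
Constraint 1 (U < V) on D(U)={2,3,4,6} D(V)={1,2,3,4,5,8}: V {1,2,3,4,5,8}->{3,4,5,8}
Constraint 2 (X < U) on D(X)={1,4,5,6,7,8} D(U)={2,3,4,6}: X {1,4,5,6,7,8}->{1,4,5}
Constraint 3 (X + V = U) on D(X)={1,4,5} D(V)={3,4,5,8} D(U)={2,3,4,6}: X {1,4,5}->{1}; V {3,4,5,8}->{3,5}; U {2,3,4,6}->{4,6}
So after constraint 3: D(U) = {4,6}

Answer: {4,6}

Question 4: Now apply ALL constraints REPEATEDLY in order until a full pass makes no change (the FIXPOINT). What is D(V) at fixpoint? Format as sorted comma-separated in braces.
pass 0 (initial): D(V)={1,2,3,4,5,8}
pass 1: U {2,3,4,6}->{4,6}; V {1,2,3,4,5,8}->{3,5}; X {1,4,5,6,7,8}->{1}
pass 2: U {4,6}->{}; V {3,5}->{}; X {1}->{}
pass 3: no change
Fixpoint after 3 passes: D(V) = {}

Answer: {}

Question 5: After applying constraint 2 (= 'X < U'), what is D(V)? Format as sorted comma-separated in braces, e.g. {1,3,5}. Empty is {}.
Answer: {3,4,5,8}

Derivation:
Constraint 1 (U < V) on D(U)={2,3,4,6} D(V)={1,2,3,4,5,8}: V {1,2,3,4,5,8}->{3,4,5,8}
Constraint 2 (X < U) on D(X)={1,4,5,6,7,8} D(U)={2,3,4,6}: X {1,4,5,6,7,8}->{1,4,5}
So after constraint 2: D(V) = {3,4,5,8}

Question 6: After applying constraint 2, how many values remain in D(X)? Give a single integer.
Answer: 3

Derivation:
Constraint 1 (U < V) on D(U)={2,3,4,6} D(V)={1,2,3,4,5,8}: V {1,2,3,4,5,8}->{3,4,5,8}
Constraint 2 (X < U) on D(X)={1,4,5,6,7,8} D(U)={2,3,4,6}: X {1,4,5,6,7,8}->{1,4,5}
So after constraint 2: D(X)={1,4,5}, size = 3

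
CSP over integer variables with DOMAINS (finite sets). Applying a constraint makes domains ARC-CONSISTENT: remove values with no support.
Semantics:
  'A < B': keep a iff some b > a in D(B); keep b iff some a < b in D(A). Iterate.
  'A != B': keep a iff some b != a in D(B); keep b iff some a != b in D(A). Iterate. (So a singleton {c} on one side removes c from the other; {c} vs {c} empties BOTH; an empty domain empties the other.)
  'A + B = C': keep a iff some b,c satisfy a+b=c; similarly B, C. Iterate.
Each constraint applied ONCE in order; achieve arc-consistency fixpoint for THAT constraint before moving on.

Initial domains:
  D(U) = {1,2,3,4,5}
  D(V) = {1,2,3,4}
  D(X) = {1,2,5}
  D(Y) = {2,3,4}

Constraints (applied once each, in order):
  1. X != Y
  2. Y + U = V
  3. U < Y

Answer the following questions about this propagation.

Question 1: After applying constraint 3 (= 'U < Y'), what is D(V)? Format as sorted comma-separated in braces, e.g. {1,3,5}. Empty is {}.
Answer: {3,4}

Derivation:
Constraint 1 (X != Y) on D(X)={1,2,5} D(Y)={2,3,4}: no change
Constraint 2 (Y + U = V) on D(Y)={2,3,4} D(U)={1,2,3,4,5} D(V)={1,2,3,4}: Y {2,3,4}->{2,3}; U {1,2,3,4,5}->{1,2}; V {1,2,3,4}->{3,4}
Constraint 3 (U < Y) on D(U)={1,2} D(Y)={2,3}: no change
So after constraint 3: D(V) = {3,4}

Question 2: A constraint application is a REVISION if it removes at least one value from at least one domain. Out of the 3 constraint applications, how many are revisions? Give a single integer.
Answer: 1

Derivation:
Constraint 1 (X != Y) on D(X)={1,2,5} D(Y)={2,3,4}: no change => not a revision
Constraint 2 (Y + U = V) on D(Y)={2,3,4} D(U)={1,2,3,4,5} D(V)={1,2,3,4}: Y {2,3,4}->{2,3}; U {1,2,3,4,5}->{1,2}; V {1,2,3,4}->{3,4} => REVISION
Constraint 3 (U < Y) on D(U)={1,2} D(Y)={2,3}: no change => not a revision
Total revisions = 1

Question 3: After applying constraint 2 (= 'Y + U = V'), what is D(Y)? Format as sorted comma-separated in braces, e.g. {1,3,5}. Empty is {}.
Constraint 1 (X != Y) on D(X)={1,2,5} D(Y)={2,3,4}: no change
Constraint 2 (Y + U = V) on D(Y)={2,3,4} D(U)={1,2,3,4,5} D(V)={1,2,3,4}: Y {2,3,4}->{2,3}; U {1,2,3,4,5}->{1,2}; V {1,2,3,4}->{3,4}
So after constraint 2: D(Y) = {2,3}

Answer: {2,3}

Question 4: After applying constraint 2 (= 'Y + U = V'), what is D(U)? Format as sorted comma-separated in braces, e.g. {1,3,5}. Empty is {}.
Answer: {1,2}

Derivation:
Constraint 1 (X != Y) on D(X)={1,2,5} D(Y)={2,3,4}: no change
Constraint 2 (Y + U = V) on D(Y)={2,3,4} D(U)={1,2,3,4,5} D(V)={1,2,3,4}: Y {2,3,4}->{2,3}; U {1,2,3,4,5}->{1,2}; V {1,2,3,4}->{3,4}
So after constraint 2: D(U) = {1,2}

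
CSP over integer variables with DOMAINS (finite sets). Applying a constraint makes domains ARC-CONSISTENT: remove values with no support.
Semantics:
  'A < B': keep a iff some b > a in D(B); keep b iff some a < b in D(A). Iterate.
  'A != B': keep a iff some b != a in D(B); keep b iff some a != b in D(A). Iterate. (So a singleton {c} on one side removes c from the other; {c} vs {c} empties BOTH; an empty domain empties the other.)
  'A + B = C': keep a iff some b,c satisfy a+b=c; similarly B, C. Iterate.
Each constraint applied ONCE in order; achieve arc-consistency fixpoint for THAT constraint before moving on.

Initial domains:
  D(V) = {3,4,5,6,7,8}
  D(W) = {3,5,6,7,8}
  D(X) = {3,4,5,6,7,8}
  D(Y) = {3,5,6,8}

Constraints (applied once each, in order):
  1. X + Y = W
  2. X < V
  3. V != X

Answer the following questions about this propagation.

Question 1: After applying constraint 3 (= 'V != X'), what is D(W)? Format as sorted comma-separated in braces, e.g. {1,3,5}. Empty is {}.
Answer: {6,7,8}

Derivation:
Constraint 1 (X + Y = W) on D(X)={3,4,5,6,7,8} D(Y)={3,5,6,8} D(W)={3,5,6,7,8}: X {3,4,5,6,7,8}->{3,4,5}; Y {3,5,6,8}->{3,5}; W {3,5,6,7,8}->{6,7,8}
Constraint 2 (X < V) on D(X)={3,4,5} D(V)={3,4,5,6,7,8}: V {3,4,5,6,7,8}->{4,5,6,7,8}
Constraint 3 (V != X) on D(V)={4,5,6,7,8} D(X)={3,4,5}: no change
So after constraint 3: D(W) = {6,7,8}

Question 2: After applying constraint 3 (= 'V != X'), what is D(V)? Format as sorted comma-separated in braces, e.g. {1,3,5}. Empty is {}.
Constraint 1 (X + Y = W) on D(X)={3,4,5,6,7,8} D(Y)={3,5,6,8} D(W)={3,5,6,7,8}: X {3,4,5,6,7,8}->{3,4,5}; Y {3,5,6,8}->{3,5}; W {3,5,6,7,8}->{6,7,8}
Constraint 2 (X < V) on D(X)={3,4,5} D(V)={3,4,5,6,7,8}: V {3,4,5,6,7,8}->{4,5,6,7,8}
Constraint 3 (V != X) on D(V)={4,5,6,7,8} D(X)={3,4,5}: no change
So after constraint 3: D(V) = {4,5,6,7,8}

Answer: {4,5,6,7,8}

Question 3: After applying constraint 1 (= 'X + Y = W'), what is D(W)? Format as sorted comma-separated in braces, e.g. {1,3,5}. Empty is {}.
Answer: {6,7,8}

Derivation:
Constraint 1 (X + Y = W) on D(X)={3,4,5,6,7,8} D(Y)={3,5,6,8} D(W)={3,5,6,7,8}: X {3,4,5,6,7,8}->{3,4,5}; Y {3,5,6,8}->{3,5}; W {3,5,6,7,8}->{6,7,8}
So after constraint 1: D(W) = {6,7,8}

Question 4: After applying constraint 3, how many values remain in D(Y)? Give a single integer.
Answer: 2

Derivation:
Constraint 1 (X + Y = W) on D(X)={3,4,5,6,7,8} D(Y)={3,5,6,8} D(W)={3,5,6,7,8}: X {3,4,5,6,7,8}->{3,4,5}; Y {3,5,6,8}->{3,5}; W {3,5,6,7,8}->{6,7,8}
Constraint 2 (X < V) on D(X)={3,4,5} D(V)={3,4,5,6,7,8}: V {3,4,5,6,7,8}->{4,5,6,7,8}
Constraint 3 (V != X) on D(V)={4,5,6,7,8} D(X)={3,4,5}: no change
So after constraint 3: D(Y)={3,5}, size = 2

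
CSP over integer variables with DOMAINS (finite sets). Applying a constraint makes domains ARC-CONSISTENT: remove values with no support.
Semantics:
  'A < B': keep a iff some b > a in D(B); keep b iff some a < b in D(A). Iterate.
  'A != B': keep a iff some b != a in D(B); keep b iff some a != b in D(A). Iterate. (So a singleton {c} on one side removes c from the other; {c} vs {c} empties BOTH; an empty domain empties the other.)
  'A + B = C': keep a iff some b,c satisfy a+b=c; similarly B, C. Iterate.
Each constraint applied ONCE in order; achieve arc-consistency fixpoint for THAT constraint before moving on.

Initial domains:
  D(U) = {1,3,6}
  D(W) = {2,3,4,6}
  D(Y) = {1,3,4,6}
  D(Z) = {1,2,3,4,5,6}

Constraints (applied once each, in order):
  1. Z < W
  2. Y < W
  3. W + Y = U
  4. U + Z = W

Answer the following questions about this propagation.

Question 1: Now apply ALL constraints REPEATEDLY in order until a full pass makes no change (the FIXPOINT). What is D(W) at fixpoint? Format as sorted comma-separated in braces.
Answer: {}

Derivation:
pass 0 (initial): D(W)={2,3,4,6}
pass 1: U {1,3,6}->{}; W {2,3,4,6}->{}; Y {1,3,4,6}->{1,3,4}; Z {1,2,3,4,5,6}->{}
pass 2: Y {1,3,4}->{}
pass 3: no change
Fixpoint after 3 passes: D(W) = {}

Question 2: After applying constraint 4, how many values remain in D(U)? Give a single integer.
Answer: 0

Derivation:
Constraint 1 (Z < W) on D(Z)={1,2,3,4,5,6} D(W)={2,3,4,6}: Z {1,2,3,4,5,6}->{1,2,3,4,5}
Constraint 2 (Y < W) on D(Y)={1,3,4,6} D(W)={2,3,4,6}: Y {1,3,4,6}->{1,3,4}
Constraint 3 (W + Y = U) on D(W)={2,3,4,6} D(Y)={1,3,4} D(U)={1,3,6}: W {2,3,4,6}->{2,3}; U {1,3,6}->{3,6}
Constraint 4 (U + Z = W) on D(U)={3,6} D(Z)={1,2,3,4,5} D(W)={2,3}: U {3,6}->{}; Z {1,2,3,4,5}->{}; W {2,3}->{}
So after constraint 4: D(U)={}, size = 0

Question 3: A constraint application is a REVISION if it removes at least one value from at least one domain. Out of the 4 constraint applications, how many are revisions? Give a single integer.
Constraint 1 (Z < W) on D(Z)={1,2,3,4,5,6} D(W)={2,3,4,6}: Z {1,2,3,4,5,6}->{1,2,3,4,5} => REVISION
Constraint 2 (Y < W) on D(Y)={1,3,4,6} D(W)={2,3,4,6}: Y {1,3,4,6}->{1,3,4} => REVISION
Constraint 3 (W + Y = U) on D(W)={2,3,4,6} D(Y)={1,3,4} D(U)={1,3,6}: W {2,3,4,6}->{2,3}; U {1,3,6}->{3,6} => REVISION
Constraint 4 (U + Z = W) on D(U)={3,6} D(Z)={1,2,3,4,5} D(W)={2,3}: U {3,6}->{}; Z {1,2,3,4,5}->{}; W {2,3}->{} => REVISION
Total revisions = 4

Answer: 4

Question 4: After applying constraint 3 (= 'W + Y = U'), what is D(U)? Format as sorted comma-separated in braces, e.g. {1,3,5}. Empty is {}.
Constraint 1 (Z < W) on D(Z)={1,2,3,4,5,6} D(W)={2,3,4,6}: Z {1,2,3,4,5,6}->{1,2,3,4,5}
Constraint 2 (Y < W) on D(Y)={1,3,4,6} D(W)={2,3,4,6}: Y {1,3,4,6}->{1,3,4}
Constraint 3 (W + Y = U) on D(W)={2,3,4,6} D(Y)={1,3,4} D(U)={1,3,6}: W {2,3,4,6}->{2,3}; U {1,3,6}->{3,6}
So after constraint 3: D(U) = {3,6}

Answer: {3,6}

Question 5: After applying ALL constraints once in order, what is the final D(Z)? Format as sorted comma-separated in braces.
Constraint 1 (Z < W) on D(Z)={1,2,3,4,5,6} D(W)={2,3,4,6}: Z {1,2,3,4,5,6}->{1,2,3,4,5}
Constraint 2 (Y < W) on D(Y)={1,3,4,6} D(W)={2,3,4,6}: Y {1,3,4,6}->{1,3,4}
Constraint 3 (W + Y = U) on D(W)={2,3,4,6} D(Y)={1,3,4} D(U)={1,3,6}: W {2,3,4,6}->{2,3}; U {1,3,6}->{3,6}
Constraint 4 (U + Z = W) on D(U)={3,6} D(Z)={1,2,3,4,5} D(W)={2,3}: U {3,6}->{}; Z {1,2,3,4,5}->{}; W {2,3}->{}
So after all 4 constraints: D(Z) = {}

Answer: {}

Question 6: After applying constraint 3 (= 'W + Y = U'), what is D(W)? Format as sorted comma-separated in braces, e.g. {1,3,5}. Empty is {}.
Answer: {2,3}

Derivation:
Constraint 1 (Z < W) on D(Z)={1,2,3,4,5,6} D(W)={2,3,4,6}: Z {1,2,3,4,5,6}->{1,2,3,4,5}
Constraint 2 (Y < W) on D(Y)={1,3,4,6} D(W)={2,3,4,6}: Y {1,3,4,6}->{1,3,4}
Constraint 3 (W + Y = U) on D(W)={2,3,4,6} D(Y)={1,3,4} D(U)={1,3,6}: W {2,3,4,6}->{2,3}; U {1,3,6}->{3,6}
So after constraint 3: D(W) = {2,3}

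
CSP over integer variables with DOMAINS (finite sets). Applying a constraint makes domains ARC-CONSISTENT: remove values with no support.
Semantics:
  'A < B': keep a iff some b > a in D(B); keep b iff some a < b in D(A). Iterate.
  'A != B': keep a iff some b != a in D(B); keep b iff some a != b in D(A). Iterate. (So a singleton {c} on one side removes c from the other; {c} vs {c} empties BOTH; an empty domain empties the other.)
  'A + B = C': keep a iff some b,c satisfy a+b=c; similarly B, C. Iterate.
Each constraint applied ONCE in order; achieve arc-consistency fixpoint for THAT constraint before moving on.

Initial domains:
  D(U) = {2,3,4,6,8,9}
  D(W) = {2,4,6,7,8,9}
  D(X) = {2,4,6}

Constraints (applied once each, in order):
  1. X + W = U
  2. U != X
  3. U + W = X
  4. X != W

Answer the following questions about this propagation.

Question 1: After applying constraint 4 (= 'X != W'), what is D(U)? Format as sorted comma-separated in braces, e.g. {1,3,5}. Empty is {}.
Constraint 1 (X + W = U) on D(X)={2,4,6} D(W)={2,4,6,7,8,9} D(U)={2,3,4,6,8,9}: W {2,4,6,7,8,9}->{2,4,6,7}; U {2,3,4,6,8,9}->{4,6,8,9}
Constraint 2 (U != X) on D(U)={4,6,8,9} D(X)={2,4,6}: no change
Constraint 3 (U + W = X) on D(U)={4,6,8,9} D(W)={2,4,6,7} D(X)={2,4,6}: U {4,6,8,9}->{4}; W {2,4,6,7}->{2}; X {2,4,6}->{6}
Constraint 4 (X != W) on D(X)={6} D(W)={2}: no change
So after constraint 4: D(U) = {4}

Answer: {4}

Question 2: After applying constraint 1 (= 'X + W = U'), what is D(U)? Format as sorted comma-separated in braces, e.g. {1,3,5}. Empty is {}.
Answer: {4,6,8,9}

Derivation:
Constraint 1 (X + W = U) on D(X)={2,4,6} D(W)={2,4,6,7,8,9} D(U)={2,3,4,6,8,9}: W {2,4,6,7,8,9}->{2,4,6,7}; U {2,3,4,6,8,9}->{4,6,8,9}
So after constraint 1: D(U) = {4,6,8,9}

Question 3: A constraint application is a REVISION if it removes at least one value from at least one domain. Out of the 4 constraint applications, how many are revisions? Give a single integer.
Constraint 1 (X + W = U) on D(X)={2,4,6} D(W)={2,4,6,7,8,9} D(U)={2,3,4,6,8,9}: W {2,4,6,7,8,9}->{2,4,6,7}; U {2,3,4,6,8,9}->{4,6,8,9} => REVISION
Constraint 2 (U != X) on D(U)={4,6,8,9} D(X)={2,4,6}: no change => not a revision
Constraint 3 (U + W = X) on D(U)={4,6,8,9} D(W)={2,4,6,7} D(X)={2,4,6}: U {4,6,8,9}->{4}; W {2,4,6,7}->{2}; X {2,4,6}->{6} => REVISION
Constraint 4 (X != W) on D(X)={6} D(W)={2}: no change => not a revision
Total revisions = 2

Answer: 2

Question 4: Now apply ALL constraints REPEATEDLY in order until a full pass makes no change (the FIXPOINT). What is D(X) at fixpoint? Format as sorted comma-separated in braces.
Answer: {}

Derivation:
pass 0 (initial): D(X)={2,4,6}
pass 1: U {2,3,4,6,8,9}->{4}; W {2,4,6,7,8,9}->{2}; X {2,4,6}->{6}
pass 2: U {4}->{}; W {2}->{}; X {6}->{}
pass 3: no change
Fixpoint after 3 passes: D(X) = {}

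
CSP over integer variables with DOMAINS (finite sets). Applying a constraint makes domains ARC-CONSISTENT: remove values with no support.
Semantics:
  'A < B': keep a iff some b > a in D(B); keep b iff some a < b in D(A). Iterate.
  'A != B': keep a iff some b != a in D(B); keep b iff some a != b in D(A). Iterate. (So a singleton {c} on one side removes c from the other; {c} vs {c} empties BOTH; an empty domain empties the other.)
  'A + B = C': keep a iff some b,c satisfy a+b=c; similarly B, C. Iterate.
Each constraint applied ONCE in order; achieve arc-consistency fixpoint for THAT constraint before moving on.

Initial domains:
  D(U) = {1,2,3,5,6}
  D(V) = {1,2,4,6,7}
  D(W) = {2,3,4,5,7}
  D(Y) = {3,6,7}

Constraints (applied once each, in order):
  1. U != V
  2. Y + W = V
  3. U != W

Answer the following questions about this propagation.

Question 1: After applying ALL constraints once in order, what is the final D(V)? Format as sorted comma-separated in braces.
Answer: {6,7}

Derivation:
Constraint 1 (U != V) on D(U)={1,2,3,5,6} D(V)={1,2,4,6,7}: no change
Constraint 2 (Y + W = V) on D(Y)={3,6,7} D(W)={2,3,4,5,7} D(V)={1,2,4,6,7}: Y {3,6,7}->{3}; W {2,3,4,5,7}->{3,4}; V {1,2,4,6,7}->{6,7}
Constraint 3 (U != W) on D(U)={1,2,3,5,6} D(W)={3,4}: no change
So after all 3 constraints: D(V) = {6,7}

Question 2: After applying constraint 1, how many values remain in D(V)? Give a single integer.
Answer: 5

Derivation:
Constraint 1 (U != V) on D(U)={1,2,3,5,6} D(V)={1,2,4,6,7}: no change
So after constraint 1: D(V)={1,2,4,6,7}, size = 5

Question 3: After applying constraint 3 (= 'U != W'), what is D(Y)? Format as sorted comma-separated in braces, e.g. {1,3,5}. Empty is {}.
Answer: {3}

Derivation:
Constraint 1 (U != V) on D(U)={1,2,3,5,6} D(V)={1,2,4,6,7}: no change
Constraint 2 (Y + W = V) on D(Y)={3,6,7} D(W)={2,3,4,5,7} D(V)={1,2,4,6,7}: Y {3,6,7}->{3}; W {2,3,4,5,7}->{3,4}; V {1,2,4,6,7}->{6,7}
Constraint 3 (U != W) on D(U)={1,2,3,5,6} D(W)={3,4}: no change
So after constraint 3: D(Y) = {3}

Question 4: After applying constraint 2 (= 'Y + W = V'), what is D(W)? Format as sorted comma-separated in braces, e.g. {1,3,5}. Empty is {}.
Answer: {3,4}

Derivation:
Constraint 1 (U != V) on D(U)={1,2,3,5,6} D(V)={1,2,4,6,7}: no change
Constraint 2 (Y + W = V) on D(Y)={3,6,7} D(W)={2,3,4,5,7} D(V)={1,2,4,6,7}: Y {3,6,7}->{3}; W {2,3,4,5,7}->{3,4}; V {1,2,4,6,7}->{6,7}
So after constraint 2: D(W) = {3,4}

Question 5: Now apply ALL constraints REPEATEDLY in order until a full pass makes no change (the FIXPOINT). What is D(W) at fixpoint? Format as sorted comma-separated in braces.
Answer: {3,4}

Derivation:
pass 0 (initial): D(W)={2,3,4,5,7}
pass 1: V {1,2,4,6,7}->{6,7}; W {2,3,4,5,7}->{3,4}; Y {3,6,7}->{3}
pass 2: no change
Fixpoint after 2 passes: D(W) = {3,4}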